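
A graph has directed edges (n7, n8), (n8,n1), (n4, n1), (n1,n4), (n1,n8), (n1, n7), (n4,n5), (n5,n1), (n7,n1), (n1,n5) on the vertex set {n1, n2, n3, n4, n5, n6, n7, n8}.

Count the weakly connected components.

4

From n1: component {n1, n4, n5, n7, n8}.
From n2: component {n2}.
From n3: component {n3}.
From n6: component {n6}.
That's 4 components.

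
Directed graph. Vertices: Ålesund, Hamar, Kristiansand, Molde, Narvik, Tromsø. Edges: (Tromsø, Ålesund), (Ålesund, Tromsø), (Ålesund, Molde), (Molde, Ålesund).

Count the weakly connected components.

4

From Ålesund: component {Ålesund, Molde, Tromsø}.
From Hamar: component {Hamar}.
From Kristiansand: component {Kristiansand}.
From Narvik: component {Narvik}.
That's 4 components.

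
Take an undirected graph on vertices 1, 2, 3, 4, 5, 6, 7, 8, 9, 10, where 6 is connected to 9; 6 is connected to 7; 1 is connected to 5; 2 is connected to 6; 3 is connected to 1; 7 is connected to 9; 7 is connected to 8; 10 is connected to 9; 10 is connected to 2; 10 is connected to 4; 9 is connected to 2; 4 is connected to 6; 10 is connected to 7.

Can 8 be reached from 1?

No

Explore from 1.
Distance 1: reach 3, 5.
The search is exhausted without reaching 8; it lies in a different component.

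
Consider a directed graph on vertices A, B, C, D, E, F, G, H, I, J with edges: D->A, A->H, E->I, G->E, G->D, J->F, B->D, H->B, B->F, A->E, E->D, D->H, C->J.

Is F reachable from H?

Explore from H.
Distance 1: reach B.
Distance 2: reach D, F.
Found F.

Yes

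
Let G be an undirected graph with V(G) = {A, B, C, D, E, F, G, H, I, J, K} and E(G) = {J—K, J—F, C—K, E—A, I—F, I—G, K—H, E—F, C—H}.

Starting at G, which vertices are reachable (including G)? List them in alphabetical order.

Start at G.
Its neighbours: I.
Then their neighbours: F.
Then next layer: E, J.
Then next layer: A, K.
Then next layer: C, H.
Nothing further is reachable.

A, C, E, F, G, H, I, J, K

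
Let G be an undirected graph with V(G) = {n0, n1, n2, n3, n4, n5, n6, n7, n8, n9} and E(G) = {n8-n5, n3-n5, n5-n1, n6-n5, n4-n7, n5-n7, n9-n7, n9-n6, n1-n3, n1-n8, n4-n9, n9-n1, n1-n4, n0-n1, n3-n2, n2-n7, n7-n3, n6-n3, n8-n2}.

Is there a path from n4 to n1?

Yes

Explore from n4.
Distance 1: reach n1, n7, n9.
Found n1.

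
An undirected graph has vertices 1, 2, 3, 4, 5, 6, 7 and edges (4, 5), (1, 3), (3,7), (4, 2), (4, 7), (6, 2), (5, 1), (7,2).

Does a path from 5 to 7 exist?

Explore from 5.
Distance 1: reach 1, 4.
Distance 2: reach 2, 3, 7.
Found 7.

Yes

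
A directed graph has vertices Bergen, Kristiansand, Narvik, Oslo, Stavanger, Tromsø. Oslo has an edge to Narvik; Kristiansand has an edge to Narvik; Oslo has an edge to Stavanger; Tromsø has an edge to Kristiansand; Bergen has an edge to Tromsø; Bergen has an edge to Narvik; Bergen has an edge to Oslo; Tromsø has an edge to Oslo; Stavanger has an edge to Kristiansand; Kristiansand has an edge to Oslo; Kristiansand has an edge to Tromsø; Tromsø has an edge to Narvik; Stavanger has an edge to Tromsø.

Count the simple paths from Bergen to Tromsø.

Bergen→Oslo→Stavanger→Kristiansand→Tromsø
Bergen→Oslo→Stavanger→Tromsø
Bergen→Tromsø

3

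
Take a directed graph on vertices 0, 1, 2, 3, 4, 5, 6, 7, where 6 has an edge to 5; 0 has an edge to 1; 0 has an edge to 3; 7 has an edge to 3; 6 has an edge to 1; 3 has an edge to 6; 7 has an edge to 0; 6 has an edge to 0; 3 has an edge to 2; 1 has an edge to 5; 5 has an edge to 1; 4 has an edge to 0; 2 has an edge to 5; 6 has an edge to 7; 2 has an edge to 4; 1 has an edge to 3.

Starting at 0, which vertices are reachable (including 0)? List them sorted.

Start at 0.
Its neighbours: 1, 3.
Then their neighbours: 2, 5, 6.
Then next layer: 4, 7.
Every vertex is now reached.

0, 1, 2, 3, 4, 5, 6, 7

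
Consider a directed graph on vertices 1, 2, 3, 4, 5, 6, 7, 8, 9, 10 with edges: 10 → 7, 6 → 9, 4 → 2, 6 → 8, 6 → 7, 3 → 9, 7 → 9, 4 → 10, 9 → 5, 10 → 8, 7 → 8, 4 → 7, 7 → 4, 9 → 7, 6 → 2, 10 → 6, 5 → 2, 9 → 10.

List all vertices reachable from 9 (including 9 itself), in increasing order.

2, 4, 5, 6, 7, 8, 9, 10

Start at 9.
Its neighbours: 5, 7, 10.
Then their neighbours: 2, 4, 6, 8.
Nothing further is reachable.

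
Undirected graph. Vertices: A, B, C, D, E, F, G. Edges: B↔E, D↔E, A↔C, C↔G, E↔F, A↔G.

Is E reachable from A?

Explore from A.
Distance 1: reach C, G.
The search is exhausted without reaching E; it lies in a different component.

No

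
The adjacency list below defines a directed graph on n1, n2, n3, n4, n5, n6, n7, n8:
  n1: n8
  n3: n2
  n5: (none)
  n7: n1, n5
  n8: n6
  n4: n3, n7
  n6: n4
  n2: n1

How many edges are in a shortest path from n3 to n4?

5

Distance 0: n3.
Distance 1: n2.
Distance 2: n1.
Distance 3: n8.
Distance 4: n6.
Distance 5: n4 — contains n4.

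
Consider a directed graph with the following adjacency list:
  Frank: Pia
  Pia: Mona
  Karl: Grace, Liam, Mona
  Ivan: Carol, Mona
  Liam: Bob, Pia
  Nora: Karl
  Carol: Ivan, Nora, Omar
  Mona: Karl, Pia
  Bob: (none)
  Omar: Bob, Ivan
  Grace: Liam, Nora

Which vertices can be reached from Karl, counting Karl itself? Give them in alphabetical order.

Bob, Grace, Karl, Liam, Mona, Nora, Pia

Start at Karl.
Its neighbours: Grace, Liam, Mona.
Then their neighbours: Bob, Nora, Pia.
Nothing further is reachable.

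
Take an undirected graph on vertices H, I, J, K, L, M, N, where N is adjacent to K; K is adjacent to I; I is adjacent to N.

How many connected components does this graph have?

5

From H: component {H}.
From I: component {I, K, N}.
From J: component {J}.
From L: component {L}.
From M: component {M}.
That's 5 components.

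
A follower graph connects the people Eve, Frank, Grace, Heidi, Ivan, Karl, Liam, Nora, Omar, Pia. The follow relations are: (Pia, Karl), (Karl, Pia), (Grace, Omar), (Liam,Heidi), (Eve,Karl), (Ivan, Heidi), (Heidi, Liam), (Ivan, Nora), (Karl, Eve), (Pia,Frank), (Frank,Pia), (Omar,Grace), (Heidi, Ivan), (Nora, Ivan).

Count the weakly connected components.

From Eve: component {Eve, Frank, Karl, Pia}.
From Grace: component {Grace, Omar}.
From Heidi: component {Heidi, Ivan, Liam, Nora}.
That's 3 components.

3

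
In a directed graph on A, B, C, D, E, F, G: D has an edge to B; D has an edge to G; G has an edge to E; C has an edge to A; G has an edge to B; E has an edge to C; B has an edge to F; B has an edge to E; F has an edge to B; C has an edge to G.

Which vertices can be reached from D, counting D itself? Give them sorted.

A, B, C, D, E, F, G

Start at D.
Its neighbours: B, G.
Then their neighbours: E, F.
Then next layer: C.
Then next layer: A.
Every vertex is now reached.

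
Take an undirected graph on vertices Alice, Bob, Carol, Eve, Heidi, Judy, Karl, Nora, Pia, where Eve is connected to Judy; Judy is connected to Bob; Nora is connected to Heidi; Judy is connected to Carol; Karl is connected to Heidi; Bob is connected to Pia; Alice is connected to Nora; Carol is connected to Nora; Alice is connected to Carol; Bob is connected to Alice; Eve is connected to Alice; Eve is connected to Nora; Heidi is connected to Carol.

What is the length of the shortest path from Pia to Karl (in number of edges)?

5

Distance 0: Pia.
Distance 1: Bob.
Distance 2: Alice, Judy.
Distance 3: Carol, Eve, Nora.
Distance 4: Heidi.
Distance 5: Karl — contains Karl.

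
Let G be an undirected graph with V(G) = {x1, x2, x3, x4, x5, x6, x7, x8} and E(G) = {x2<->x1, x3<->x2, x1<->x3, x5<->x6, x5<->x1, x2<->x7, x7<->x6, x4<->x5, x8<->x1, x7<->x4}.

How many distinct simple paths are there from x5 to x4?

x5–x1–x2–x7–x4
x5–x1–x3–x2–x7–x4
x5–x4
x5–x6–x7–x4

4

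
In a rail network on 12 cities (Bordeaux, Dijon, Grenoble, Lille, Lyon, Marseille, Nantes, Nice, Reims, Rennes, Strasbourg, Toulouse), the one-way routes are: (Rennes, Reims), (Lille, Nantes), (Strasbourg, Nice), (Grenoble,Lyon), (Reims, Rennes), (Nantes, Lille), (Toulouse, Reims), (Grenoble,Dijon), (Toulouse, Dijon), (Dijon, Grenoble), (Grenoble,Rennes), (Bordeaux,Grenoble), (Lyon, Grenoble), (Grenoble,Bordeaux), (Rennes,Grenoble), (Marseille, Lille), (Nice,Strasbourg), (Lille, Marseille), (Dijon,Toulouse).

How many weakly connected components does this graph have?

3

From Bordeaux: component {Bordeaux, Dijon, Grenoble, Lyon, Reims, Rennes, Toulouse}.
From Lille: component {Lille, Marseille, Nantes}.
From Nice: component {Nice, Strasbourg}.
That's 3 components.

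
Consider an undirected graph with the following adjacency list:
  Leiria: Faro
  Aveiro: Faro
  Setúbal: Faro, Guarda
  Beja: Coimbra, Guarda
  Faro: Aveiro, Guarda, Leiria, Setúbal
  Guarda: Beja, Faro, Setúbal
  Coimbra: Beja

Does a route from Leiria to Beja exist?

Explore from Leiria.
Distance 1: reach Faro.
Distance 2: reach Aveiro, Guarda, Setúbal.
Distance 3: reach Beja.
Found Beja.

Yes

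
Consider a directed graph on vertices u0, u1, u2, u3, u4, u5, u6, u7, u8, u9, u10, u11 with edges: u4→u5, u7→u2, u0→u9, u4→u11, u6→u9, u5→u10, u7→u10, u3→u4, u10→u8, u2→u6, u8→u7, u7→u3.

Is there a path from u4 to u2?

Explore from u4.
Distance 1: reach u5, u11.
Distance 2: reach u10.
Distance 3: reach u8.
Distance 4: reach u7.
Distance 5: reach u2, u3.
Found u2.

Yes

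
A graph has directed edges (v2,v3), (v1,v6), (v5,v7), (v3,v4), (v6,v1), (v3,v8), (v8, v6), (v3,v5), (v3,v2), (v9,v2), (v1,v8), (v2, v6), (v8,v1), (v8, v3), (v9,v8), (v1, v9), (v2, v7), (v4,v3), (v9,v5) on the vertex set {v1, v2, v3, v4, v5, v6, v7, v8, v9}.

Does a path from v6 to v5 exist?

Yes

Explore from v6.
Distance 1: reach v1.
Distance 2: reach v8, v9.
Distance 3: reach v2, v3, v5.
Found v5.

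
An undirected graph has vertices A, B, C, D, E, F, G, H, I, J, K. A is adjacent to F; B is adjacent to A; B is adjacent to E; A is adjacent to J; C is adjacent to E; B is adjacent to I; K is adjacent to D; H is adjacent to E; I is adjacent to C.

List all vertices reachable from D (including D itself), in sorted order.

D, K

Start at D.
Its neighbours: K.
Nothing further is reachable.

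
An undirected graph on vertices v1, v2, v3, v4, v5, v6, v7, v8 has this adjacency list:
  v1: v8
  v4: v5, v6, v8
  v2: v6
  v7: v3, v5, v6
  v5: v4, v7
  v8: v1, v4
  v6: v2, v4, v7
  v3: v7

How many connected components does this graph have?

1

From v1: component {v1, v2, v3, v4, v5, v6, v7, v8}.
That's 1 component.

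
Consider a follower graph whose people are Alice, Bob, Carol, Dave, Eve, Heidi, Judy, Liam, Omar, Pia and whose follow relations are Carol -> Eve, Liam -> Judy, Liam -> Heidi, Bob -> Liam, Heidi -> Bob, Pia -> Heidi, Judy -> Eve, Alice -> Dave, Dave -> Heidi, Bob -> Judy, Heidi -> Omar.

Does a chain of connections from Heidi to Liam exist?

Explore from Heidi.
Distance 1: reach Bob, Omar.
Distance 2: reach Judy, Liam.
Found Liam.

Yes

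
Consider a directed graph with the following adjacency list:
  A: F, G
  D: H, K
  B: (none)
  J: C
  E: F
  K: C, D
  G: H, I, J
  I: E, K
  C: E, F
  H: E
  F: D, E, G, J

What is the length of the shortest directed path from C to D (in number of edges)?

Distance 0: C.
Distance 1: E, F.
Distance 2: D, G, J — contains D.

2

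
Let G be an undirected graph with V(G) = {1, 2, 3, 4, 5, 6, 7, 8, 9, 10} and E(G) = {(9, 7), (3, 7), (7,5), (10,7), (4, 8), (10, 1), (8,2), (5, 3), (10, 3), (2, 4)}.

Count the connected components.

From 1: component {1, 3, 5, 7, 9, 10}.
From 2: component {2, 4, 8}.
From 6: component {6}.
That's 3 components.

3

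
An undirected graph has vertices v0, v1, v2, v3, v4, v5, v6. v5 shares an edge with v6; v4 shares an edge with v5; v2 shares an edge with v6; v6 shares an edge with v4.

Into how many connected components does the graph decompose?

4

From v0: component {v0}.
From v1: component {v1}.
From v2: component {v2, v4, v5, v6}.
From v3: component {v3}.
That's 4 components.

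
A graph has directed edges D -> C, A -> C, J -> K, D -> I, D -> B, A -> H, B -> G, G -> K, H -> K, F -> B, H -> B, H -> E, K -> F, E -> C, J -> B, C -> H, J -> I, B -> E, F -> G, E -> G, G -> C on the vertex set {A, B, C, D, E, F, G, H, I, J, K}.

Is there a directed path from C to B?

Yes

Explore from C.
Distance 1: reach H.
Distance 2: reach B, E, K.
Found B.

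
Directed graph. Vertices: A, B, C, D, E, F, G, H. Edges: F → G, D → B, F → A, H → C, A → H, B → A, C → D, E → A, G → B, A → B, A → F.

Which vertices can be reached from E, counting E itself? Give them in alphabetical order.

A, B, C, D, E, F, G, H

Start at E.
Its neighbours: A.
Then their neighbours: B, F, H.
Then next layer: C, G.
Then next layer: D.
Every vertex is now reached.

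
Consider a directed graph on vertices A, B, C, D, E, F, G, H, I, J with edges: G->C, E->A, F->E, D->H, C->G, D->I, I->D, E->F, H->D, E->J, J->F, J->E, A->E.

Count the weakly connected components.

From A: component {A, E, F, J}.
From B: component {B}.
From C: component {C, G}.
From D: component {D, H, I}.
That's 4 components.

4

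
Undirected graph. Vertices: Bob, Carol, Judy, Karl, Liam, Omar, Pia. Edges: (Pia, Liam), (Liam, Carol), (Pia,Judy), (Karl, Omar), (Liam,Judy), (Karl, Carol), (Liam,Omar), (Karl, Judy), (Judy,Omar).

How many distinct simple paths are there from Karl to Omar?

7

Karl–Carol–Liam–Judy–Omar
Karl–Carol–Liam–Omar
Karl–Carol–Liam–Pia–Judy–Omar
Karl–Judy–Liam–Omar
Karl–Judy–Omar
Karl–Judy–Pia–Liam–Omar
Karl–Omar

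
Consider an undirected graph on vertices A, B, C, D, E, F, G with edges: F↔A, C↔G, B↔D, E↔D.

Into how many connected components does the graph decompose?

3

From A: component {A, F}.
From B: component {B, D, E}.
From C: component {C, G}.
That's 3 components.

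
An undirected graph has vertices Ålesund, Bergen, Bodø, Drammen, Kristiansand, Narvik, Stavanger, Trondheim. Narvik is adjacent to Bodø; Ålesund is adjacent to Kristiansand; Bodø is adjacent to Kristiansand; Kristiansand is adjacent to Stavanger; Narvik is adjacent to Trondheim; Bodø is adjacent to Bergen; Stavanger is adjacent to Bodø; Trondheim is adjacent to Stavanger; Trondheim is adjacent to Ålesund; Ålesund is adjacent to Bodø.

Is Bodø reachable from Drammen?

Drammen has no edges, so nothing is reachable from it.

No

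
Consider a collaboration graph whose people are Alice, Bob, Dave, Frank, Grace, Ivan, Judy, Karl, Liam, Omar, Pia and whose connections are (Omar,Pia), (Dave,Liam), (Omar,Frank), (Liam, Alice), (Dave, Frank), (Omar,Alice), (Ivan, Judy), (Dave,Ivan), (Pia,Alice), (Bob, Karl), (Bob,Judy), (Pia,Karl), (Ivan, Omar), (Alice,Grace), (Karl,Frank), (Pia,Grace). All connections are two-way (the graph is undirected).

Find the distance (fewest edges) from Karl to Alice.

Distance 0: Karl.
Distance 1: Bob, Frank, Pia.
Distance 2: Alice, Dave, Grace, Judy, Omar — contains Alice.

2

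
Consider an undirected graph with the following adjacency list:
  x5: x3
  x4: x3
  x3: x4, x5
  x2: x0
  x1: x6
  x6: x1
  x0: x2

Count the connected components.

3

From x0: component {x0, x2}.
From x1: component {x1, x6}.
From x3: component {x3, x4, x5}.
That's 3 components.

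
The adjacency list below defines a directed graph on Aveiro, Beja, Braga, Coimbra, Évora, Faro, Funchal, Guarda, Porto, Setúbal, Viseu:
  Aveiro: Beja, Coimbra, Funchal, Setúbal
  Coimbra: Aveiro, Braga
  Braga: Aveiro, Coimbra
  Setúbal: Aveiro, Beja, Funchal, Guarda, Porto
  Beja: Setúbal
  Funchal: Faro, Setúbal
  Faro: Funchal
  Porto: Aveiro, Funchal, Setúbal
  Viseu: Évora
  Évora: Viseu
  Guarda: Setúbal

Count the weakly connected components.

From Aveiro: component {Aveiro, Beja, Braga, Coimbra, Faro, Funchal, Guarda, Porto, Setúbal}.
From Évora: component {Évora, Viseu}.
That's 2 components.

2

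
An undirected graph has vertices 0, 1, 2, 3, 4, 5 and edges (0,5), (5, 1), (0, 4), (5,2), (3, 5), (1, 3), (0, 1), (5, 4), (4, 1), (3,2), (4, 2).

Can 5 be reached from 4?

Explore from 4.
Distance 1: reach 0, 1, 2, 5.
Found 5.

Yes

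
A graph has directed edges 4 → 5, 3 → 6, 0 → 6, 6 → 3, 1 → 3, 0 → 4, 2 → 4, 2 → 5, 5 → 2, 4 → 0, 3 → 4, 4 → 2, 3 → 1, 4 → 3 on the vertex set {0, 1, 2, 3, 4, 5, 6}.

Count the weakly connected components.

From 0: component {0, 1, 2, 3, 4, 5, 6}.
That's 1 component.

1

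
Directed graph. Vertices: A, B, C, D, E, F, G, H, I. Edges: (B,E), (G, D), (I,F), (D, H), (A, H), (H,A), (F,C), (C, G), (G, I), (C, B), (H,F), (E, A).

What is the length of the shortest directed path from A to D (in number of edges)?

Distance 0: A.
Distance 1: H.
Distance 2: F.
Distance 3: C.
Distance 4: B, G.
Distance 5: D, E, I — contains D.

5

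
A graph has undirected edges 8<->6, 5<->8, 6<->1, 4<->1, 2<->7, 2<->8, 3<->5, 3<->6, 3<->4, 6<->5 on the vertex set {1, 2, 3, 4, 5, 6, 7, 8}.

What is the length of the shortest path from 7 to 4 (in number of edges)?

5

Distance 0: 7.
Distance 1: 2.
Distance 2: 8.
Distance 3: 5, 6.
Distance 4: 1, 3.
Distance 5: 4 — contains 4.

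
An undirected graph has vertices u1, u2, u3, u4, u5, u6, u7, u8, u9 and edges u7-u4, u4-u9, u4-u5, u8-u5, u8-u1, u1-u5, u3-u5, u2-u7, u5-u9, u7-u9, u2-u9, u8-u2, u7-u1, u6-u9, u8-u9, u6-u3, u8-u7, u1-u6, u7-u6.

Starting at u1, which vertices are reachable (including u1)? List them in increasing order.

Start at u1.
Its neighbours: u5, u6, u7, u8.
Then their neighbours: u2, u3, u4, u9.
Every vertex is now reached.

u1, u2, u3, u4, u5, u6, u7, u8, u9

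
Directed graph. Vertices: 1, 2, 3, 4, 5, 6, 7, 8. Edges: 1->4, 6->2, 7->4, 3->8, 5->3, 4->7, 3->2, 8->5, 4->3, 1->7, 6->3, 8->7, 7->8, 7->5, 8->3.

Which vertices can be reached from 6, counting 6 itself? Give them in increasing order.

2, 3, 4, 5, 6, 7, 8

Start at 6.
Its neighbours: 2, 3.
Then their neighbours: 8.
Then next layer: 5, 7.
Then next layer: 4.
Nothing further is reachable.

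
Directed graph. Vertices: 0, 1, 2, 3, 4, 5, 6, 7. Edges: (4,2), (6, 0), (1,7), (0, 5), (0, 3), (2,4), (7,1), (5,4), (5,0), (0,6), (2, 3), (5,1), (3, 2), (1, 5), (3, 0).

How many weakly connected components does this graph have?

1

From 0: component {0, 1, 2, 3, 4, 5, 6, 7}.
That's 1 component.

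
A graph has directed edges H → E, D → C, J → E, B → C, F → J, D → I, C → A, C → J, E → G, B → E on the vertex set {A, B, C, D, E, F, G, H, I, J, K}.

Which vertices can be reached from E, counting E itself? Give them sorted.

E, G

Start at E.
Its neighbours: G.
Nothing further is reachable.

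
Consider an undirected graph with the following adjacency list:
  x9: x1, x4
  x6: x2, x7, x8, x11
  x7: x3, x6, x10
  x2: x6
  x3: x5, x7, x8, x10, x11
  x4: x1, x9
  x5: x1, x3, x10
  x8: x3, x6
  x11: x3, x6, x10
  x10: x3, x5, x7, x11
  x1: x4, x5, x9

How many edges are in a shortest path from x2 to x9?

Distance 0: x2.
Distance 1: x6.
Distance 2: x7, x8, x11.
Distance 3: x3, x10.
Distance 4: x5.
Distance 5: x1.
Distance 6: x4, x9 — contains x9.

6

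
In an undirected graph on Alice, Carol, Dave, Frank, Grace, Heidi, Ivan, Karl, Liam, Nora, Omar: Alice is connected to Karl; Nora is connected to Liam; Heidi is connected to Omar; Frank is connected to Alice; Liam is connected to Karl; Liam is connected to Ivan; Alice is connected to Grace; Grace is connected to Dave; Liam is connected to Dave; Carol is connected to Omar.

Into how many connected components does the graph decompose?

2

From Alice: component {Alice, Dave, Frank, Grace, Ivan, Karl, Liam, Nora}.
From Carol: component {Carol, Heidi, Omar}.
That's 2 components.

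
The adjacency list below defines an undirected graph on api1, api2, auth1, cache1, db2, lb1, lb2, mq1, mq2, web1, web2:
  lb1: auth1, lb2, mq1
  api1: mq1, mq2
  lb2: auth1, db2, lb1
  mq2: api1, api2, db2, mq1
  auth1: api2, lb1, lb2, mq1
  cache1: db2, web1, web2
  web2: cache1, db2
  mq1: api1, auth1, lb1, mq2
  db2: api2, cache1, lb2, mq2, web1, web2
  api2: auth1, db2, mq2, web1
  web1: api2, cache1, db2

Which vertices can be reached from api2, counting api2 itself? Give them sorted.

Start at api2.
Its neighbours: auth1, db2, mq2, web1.
Then their neighbours: api1, cache1, lb1, lb2, mq1, web2.
Every vertex is now reached.

api1, api2, auth1, cache1, db2, lb1, lb2, mq1, mq2, web1, web2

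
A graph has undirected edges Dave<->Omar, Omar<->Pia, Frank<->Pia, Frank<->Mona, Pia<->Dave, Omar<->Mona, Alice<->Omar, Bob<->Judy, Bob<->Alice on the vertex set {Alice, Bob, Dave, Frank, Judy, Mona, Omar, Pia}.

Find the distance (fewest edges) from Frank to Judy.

Distance 0: Frank.
Distance 1: Mona, Pia.
Distance 2: Dave, Omar.
Distance 3: Alice.
Distance 4: Bob.
Distance 5: Judy — contains Judy.

5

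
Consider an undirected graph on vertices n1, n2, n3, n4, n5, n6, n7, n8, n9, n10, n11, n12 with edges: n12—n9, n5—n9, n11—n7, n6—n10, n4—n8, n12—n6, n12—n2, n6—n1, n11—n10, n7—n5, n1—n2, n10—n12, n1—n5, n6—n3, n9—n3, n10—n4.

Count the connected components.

1

From n1: component {n1, n2, n3, n4, n5, n6, n7, n8, n9, n10, n11, n12}.
That's 1 component.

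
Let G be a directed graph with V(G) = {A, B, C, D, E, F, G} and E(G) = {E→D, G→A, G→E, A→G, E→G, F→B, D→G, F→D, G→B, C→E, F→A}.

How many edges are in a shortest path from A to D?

3

Distance 0: A.
Distance 1: G.
Distance 2: B, E.
Distance 3: D — contains D.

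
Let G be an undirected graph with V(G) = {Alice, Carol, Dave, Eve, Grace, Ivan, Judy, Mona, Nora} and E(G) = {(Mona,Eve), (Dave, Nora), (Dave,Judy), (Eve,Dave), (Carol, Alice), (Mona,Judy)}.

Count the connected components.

4

From Alice: component {Alice, Carol}.
From Dave: component {Dave, Eve, Judy, Mona, Nora}.
From Grace: component {Grace}.
From Ivan: component {Ivan}.
That's 4 components.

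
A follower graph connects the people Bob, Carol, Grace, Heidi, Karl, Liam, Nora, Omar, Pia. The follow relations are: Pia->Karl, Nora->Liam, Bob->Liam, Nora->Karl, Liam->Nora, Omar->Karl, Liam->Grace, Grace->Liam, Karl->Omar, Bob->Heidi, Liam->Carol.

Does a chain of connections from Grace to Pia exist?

Explore from Grace.
Distance 1: reach Liam.
Distance 2: reach Carol, Nora.
Distance 3: reach Karl.
Distance 4: reach Omar.
The search from Grace is exhausted; no directed path reaches Pia.

No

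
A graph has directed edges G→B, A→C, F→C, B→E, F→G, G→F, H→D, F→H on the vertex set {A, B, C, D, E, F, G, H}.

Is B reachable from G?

Explore from G.
Distance 1: reach B, F.
Found B.

Yes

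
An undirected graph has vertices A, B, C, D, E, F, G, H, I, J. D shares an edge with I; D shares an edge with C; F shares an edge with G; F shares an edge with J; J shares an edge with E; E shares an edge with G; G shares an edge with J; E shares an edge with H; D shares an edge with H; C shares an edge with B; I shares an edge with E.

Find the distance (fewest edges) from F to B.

Distance 0: F.
Distance 1: G, J.
Distance 2: E.
Distance 3: H, I.
Distance 4: D.
Distance 5: C.
Distance 6: B — contains B.

6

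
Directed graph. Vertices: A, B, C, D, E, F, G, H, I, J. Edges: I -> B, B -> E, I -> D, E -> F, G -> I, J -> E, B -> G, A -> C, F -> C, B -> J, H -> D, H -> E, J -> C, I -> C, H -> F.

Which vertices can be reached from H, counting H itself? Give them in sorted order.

Start at H.
Its neighbours: D, E, F.
Then their neighbours: C.
Nothing further is reachable.

C, D, E, F, H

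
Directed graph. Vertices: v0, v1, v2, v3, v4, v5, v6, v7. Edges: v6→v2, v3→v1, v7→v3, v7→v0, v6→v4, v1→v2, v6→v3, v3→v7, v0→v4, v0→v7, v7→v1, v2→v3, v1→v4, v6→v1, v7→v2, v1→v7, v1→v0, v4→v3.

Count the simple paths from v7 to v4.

7

v7→v0→v4
v7→v1→v0→v4
v7→v1→v4
v7→v2→v3→v1→v0→v4
v7→v2→v3→v1→v4
v7→v3→v1→v0→v4
v7→v3→v1→v4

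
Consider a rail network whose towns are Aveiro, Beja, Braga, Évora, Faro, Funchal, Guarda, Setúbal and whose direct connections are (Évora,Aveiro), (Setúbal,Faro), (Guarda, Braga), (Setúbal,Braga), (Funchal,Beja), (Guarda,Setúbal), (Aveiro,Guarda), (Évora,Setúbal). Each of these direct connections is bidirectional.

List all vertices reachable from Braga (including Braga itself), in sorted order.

Start at Braga.
Its neighbours: Guarda, Setúbal.
Then their neighbours: Aveiro, Évora, Faro.
Nothing further is reachable.

Aveiro, Braga, Évora, Faro, Guarda, Setúbal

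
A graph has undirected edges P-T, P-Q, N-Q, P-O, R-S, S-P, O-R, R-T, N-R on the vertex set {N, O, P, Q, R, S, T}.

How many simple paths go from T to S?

T–P–O–R–S
T–P–Q–N–R–S
T–P–S
T–R–N–Q–P–S
T–R–O–P–S
T–R–S

6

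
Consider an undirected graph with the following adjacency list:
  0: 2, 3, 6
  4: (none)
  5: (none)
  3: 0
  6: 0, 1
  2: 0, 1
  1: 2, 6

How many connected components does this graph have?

From 0: component {0, 1, 2, 3, 6}.
From 4: component {4}.
From 5: component {5}.
That's 3 components.

3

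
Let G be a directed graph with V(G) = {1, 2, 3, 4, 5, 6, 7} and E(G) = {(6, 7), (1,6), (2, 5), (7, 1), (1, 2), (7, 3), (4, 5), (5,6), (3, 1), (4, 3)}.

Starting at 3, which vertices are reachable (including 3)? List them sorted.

Start at 3.
Its neighbours: 1.
Then their neighbours: 2, 6.
Then next layer: 5, 7.
Nothing further is reachable.

1, 2, 3, 5, 6, 7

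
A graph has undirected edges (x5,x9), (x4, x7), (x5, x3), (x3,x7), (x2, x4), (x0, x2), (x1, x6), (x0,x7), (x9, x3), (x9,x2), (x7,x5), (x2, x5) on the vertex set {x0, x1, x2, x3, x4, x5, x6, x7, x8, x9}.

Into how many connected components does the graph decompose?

3

From x0: component {x0, x2, x3, x4, x5, x7, x9}.
From x1: component {x1, x6}.
From x8: component {x8}.
That's 3 components.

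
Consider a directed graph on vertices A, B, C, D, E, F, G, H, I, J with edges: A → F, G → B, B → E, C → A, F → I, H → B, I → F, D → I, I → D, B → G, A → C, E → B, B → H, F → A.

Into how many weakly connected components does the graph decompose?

From A: component {A, C, D, F, I}.
From B: component {B, E, G, H}.
From J: component {J}.
That's 3 components.

3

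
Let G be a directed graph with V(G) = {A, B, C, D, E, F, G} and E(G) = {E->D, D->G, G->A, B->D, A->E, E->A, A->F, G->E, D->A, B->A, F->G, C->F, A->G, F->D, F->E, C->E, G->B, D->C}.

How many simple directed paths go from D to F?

D→A→F
D→C→E→A→F
D→C→F
D→G→A→F
D→G→B→A→F
D→G→E→A→F

6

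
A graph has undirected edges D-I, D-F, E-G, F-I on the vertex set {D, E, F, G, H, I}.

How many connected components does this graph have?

3

From D: component {D, F, I}.
From E: component {E, G}.
From H: component {H}.
That's 3 components.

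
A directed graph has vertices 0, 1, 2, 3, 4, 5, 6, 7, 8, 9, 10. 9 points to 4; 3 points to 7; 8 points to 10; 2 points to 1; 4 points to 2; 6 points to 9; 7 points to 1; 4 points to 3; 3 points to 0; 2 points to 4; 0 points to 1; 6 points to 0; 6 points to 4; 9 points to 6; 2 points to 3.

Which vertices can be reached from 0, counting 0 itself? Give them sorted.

0, 1

Start at 0.
Its neighbours: 1.
Nothing further is reachable.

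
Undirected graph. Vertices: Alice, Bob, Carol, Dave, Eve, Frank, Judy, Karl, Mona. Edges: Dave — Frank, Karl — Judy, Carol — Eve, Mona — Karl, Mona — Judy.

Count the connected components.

5

From Alice: component {Alice}.
From Bob: component {Bob}.
From Carol: component {Carol, Eve}.
From Dave: component {Dave, Frank}.
From Judy: component {Judy, Karl, Mona}.
That's 5 components.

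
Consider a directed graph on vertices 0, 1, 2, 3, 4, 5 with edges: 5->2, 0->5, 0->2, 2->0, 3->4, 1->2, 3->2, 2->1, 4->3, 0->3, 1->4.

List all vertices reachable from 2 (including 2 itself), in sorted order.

Start at 2.
Its neighbours: 0, 1.
Then their neighbours: 3, 4, 5.
Every vertex is now reached.

0, 1, 2, 3, 4, 5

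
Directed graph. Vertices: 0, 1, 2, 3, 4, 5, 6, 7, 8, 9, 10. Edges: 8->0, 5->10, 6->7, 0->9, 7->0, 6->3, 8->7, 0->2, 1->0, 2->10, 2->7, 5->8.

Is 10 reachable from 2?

Explore from 2.
Distance 1: reach 7, 10.
Found 10.

Yes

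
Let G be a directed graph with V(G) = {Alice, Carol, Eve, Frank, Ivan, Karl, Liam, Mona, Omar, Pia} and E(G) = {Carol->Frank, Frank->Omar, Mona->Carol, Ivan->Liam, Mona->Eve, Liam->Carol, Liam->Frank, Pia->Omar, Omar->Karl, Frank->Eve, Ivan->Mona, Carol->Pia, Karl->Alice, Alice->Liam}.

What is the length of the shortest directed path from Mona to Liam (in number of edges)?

Distance 0: Mona.
Distance 1: Carol, Eve.
Distance 2: Frank, Pia.
Distance 3: Omar.
Distance 4: Karl.
Distance 5: Alice.
Distance 6: Liam — contains Liam.

6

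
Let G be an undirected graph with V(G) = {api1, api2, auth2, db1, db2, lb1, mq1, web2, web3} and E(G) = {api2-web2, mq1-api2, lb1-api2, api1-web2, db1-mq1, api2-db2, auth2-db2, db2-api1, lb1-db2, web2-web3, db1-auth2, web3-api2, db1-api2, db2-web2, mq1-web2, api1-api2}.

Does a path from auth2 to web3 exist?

Explore from auth2.
Distance 1: reach db1, db2.
Distance 2: reach api1, api2, lb1, mq1, web2.
Distance 3: reach web3.
Found web3.

Yes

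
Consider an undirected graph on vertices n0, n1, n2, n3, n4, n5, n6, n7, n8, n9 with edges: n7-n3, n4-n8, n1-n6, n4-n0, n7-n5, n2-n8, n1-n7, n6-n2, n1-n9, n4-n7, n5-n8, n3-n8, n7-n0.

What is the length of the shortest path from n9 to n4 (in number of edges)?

Distance 0: n9.
Distance 1: n1.
Distance 2: n6, n7.
Distance 3: n0, n2, n3, n4, n5 — contains n4.

3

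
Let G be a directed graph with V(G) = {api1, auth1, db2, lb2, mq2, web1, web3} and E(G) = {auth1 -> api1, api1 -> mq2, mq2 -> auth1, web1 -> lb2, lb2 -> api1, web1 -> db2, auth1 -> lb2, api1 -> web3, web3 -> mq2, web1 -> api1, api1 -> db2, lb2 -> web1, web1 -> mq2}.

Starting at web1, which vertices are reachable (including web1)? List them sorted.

Start at web1.
Its neighbours: api1, db2, lb2, mq2.
Then their neighbours: auth1, web3.
Every vertex is now reached.

api1, auth1, db2, lb2, mq2, web1, web3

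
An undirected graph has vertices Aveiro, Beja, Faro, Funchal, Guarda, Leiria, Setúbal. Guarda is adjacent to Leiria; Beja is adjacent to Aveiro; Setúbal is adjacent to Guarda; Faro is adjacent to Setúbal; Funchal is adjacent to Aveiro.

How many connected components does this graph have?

From Aveiro: component {Aveiro, Beja, Funchal}.
From Faro: component {Faro, Guarda, Leiria, Setúbal}.
That's 2 components.

2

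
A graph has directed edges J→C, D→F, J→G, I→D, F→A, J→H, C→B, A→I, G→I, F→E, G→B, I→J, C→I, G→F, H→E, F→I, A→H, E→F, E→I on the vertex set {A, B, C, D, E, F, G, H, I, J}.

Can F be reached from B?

B has no outgoing edges, so nothing is reachable from it.

No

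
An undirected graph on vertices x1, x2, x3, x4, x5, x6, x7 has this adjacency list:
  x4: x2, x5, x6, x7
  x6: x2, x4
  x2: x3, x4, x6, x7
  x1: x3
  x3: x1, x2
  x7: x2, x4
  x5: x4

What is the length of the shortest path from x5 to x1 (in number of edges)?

Distance 0: x5.
Distance 1: x4.
Distance 2: x2, x6, x7.
Distance 3: x3.
Distance 4: x1 — contains x1.

4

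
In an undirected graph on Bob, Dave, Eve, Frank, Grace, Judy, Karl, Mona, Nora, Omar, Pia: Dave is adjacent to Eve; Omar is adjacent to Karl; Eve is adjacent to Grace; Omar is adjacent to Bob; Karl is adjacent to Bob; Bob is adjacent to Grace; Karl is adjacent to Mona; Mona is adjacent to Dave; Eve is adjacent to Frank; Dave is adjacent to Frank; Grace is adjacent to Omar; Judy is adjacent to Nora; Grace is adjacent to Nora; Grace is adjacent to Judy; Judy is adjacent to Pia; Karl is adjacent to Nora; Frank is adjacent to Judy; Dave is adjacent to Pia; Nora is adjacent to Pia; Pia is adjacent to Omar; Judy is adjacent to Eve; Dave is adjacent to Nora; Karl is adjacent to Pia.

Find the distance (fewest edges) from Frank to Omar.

Distance 0: Frank.
Distance 1: Dave, Eve, Judy.
Distance 2: Grace, Mona, Nora, Pia.
Distance 3: Bob, Karl, Omar — contains Omar.

3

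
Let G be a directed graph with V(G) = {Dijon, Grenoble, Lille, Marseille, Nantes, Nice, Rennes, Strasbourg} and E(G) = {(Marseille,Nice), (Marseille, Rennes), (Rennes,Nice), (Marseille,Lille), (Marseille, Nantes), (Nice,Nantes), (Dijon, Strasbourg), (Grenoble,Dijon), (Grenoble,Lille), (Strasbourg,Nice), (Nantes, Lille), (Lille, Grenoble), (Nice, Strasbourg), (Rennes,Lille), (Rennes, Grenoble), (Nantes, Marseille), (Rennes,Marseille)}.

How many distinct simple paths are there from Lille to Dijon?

1

Lille→Grenoble→Dijon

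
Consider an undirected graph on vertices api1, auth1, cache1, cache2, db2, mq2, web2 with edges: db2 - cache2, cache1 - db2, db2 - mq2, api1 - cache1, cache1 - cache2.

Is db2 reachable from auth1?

No

auth1 has no edges, so nothing is reachable from it.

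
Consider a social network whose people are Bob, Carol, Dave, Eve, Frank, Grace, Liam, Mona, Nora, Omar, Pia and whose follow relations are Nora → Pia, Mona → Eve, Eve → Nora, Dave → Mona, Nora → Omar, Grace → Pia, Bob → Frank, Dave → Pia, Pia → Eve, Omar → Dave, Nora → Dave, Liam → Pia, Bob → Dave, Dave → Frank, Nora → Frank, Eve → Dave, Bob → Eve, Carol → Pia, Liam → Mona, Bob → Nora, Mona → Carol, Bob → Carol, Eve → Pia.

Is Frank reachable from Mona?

Yes

Explore from Mona.
Distance 1: reach Carol, Eve.
Distance 2: reach Dave, Nora, Pia.
Distance 3: reach Frank, Omar.
Found Frank.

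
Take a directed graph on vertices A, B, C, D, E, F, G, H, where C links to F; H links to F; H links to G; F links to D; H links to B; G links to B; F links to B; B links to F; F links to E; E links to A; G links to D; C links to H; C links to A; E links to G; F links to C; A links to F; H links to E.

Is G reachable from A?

Yes

Explore from A.
Distance 1: reach F.
Distance 2: reach B, C, D, E.
Distance 3: reach G, H.
Found G.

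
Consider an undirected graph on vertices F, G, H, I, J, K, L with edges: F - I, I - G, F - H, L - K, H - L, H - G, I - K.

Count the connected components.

2

From F: component {F, G, H, I, K, L}.
From J: component {J}.
That's 2 components.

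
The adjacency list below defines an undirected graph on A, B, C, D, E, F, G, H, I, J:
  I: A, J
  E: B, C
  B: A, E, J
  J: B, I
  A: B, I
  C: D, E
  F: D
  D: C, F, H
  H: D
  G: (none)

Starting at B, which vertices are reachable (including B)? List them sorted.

Start at B.
Its neighbours: A, E, J.
Then their neighbours: C, I.
Then next layer: D.
Then next layer: F, H.
Nothing further is reachable.

A, B, C, D, E, F, H, I, J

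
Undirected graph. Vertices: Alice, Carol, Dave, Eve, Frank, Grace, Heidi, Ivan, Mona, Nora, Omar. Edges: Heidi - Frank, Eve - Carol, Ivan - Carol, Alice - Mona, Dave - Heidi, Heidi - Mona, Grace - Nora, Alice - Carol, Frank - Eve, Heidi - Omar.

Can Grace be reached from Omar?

Explore from Omar.
Distance 1: reach Heidi.
Distance 2: reach Dave, Frank, Mona.
Distance 3: reach Alice, Eve.
Distance 4: reach Carol.
Distance 5: reach Ivan.
The search is exhausted without reaching Grace; it lies in a different component.

No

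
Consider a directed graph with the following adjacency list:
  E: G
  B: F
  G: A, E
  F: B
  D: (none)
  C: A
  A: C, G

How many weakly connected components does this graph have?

3

From A: component {A, C, E, G}.
From B: component {B, F}.
From D: component {D}.
That's 3 components.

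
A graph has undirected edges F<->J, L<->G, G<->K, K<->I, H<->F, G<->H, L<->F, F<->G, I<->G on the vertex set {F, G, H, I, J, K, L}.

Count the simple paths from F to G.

3

F–G
F–H–G
F–L–G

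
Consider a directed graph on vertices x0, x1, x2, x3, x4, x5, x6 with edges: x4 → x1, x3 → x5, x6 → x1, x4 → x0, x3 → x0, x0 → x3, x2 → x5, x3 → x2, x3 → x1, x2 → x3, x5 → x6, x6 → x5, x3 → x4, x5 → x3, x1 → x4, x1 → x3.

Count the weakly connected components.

From x0: component {x0, x1, x2, x3, x4, x5, x6}.
That's 1 component.

1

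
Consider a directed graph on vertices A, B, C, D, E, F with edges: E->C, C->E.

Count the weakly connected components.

5

From A: component {A}.
From B: component {B}.
From C: component {C, E}.
From D: component {D}.
From F: component {F}.
That's 5 components.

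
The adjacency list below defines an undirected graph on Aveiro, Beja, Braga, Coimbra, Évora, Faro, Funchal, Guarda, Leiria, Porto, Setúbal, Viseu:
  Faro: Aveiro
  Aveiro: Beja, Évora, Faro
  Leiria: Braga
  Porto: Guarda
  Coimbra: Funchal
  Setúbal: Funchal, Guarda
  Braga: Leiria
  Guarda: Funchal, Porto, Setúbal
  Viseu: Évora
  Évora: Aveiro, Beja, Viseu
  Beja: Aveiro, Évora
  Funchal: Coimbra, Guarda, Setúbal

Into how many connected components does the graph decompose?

From Aveiro: component {Aveiro, Beja, Évora, Faro, Viseu}.
From Braga: component {Braga, Leiria}.
From Coimbra: component {Coimbra, Funchal, Guarda, Porto, Setúbal}.
That's 3 components.

3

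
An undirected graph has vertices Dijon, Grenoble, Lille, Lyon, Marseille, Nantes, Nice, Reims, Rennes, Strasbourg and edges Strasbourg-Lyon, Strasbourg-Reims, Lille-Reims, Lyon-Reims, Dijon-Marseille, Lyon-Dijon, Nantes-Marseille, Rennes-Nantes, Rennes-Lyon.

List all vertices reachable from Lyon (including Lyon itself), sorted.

Dijon, Lille, Lyon, Marseille, Nantes, Reims, Rennes, Strasbourg

Start at Lyon.
Its neighbours: Dijon, Reims, Rennes, Strasbourg.
Then their neighbours: Lille, Marseille, Nantes.
Nothing further is reachable.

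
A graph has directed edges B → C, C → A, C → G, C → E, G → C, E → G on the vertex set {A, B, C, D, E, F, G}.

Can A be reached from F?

F has no outgoing edges, so nothing is reachable from it.

No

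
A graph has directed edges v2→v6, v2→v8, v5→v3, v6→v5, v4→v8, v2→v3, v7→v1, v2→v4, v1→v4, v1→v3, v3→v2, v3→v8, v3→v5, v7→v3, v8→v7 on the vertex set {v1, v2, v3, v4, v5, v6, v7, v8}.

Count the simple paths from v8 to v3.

v8→v7→v1→v3
v8→v7→v3

2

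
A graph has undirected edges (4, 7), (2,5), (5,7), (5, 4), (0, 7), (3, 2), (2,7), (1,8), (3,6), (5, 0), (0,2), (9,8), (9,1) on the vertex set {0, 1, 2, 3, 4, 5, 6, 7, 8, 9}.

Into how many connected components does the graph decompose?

From 0: component {0, 2, 3, 4, 5, 6, 7}.
From 1: component {1, 8, 9}.
That's 2 components.

2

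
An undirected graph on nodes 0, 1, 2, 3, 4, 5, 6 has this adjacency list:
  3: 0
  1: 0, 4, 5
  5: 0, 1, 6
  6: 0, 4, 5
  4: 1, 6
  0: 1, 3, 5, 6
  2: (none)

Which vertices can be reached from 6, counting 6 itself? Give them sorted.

0, 1, 3, 4, 5, 6

Start at 6.
Its neighbours: 0, 4, 5.
Then their neighbours: 1, 3.
Nothing further is reachable.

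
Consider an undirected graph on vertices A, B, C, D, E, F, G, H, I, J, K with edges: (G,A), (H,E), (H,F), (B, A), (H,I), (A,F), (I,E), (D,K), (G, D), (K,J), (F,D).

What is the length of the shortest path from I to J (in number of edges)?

5

Distance 0: I.
Distance 1: E, H.
Distance 2: F.
Distance 3: A, D.
Distance 4: B, G, K.
Distance 5: J — contains J.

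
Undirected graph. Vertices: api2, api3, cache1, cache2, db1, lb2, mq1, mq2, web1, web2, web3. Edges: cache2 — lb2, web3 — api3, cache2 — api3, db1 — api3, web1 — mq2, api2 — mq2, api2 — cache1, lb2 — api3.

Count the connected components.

From api2: component {api2, cache1, mq2, web1}.
From api3: component {api3, cache2, db1, lb2, web3}.
From mq1: component {mq1}.
From web2: component {web2}.
That's 4 components.

4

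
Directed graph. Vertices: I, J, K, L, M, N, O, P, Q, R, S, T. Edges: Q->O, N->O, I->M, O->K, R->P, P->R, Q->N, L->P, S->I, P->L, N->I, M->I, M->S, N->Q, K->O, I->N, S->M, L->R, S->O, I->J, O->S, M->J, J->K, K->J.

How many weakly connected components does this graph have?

3

From I: component {I, J, K, M, N, O, Q, S}.
From L: component {L, P, R}.
From T: component {T}.
That's 3 components.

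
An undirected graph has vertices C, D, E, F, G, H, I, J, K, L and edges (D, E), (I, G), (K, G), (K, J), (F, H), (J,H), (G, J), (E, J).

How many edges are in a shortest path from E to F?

Distance 0: E.
Distance 1: D, J.
Distance 2: G, H, K.
Distance 3: F, I — contains F.

3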